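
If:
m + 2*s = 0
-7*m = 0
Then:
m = 0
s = 0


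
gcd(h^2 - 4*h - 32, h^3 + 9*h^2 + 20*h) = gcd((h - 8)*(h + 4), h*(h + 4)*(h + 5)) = h + 4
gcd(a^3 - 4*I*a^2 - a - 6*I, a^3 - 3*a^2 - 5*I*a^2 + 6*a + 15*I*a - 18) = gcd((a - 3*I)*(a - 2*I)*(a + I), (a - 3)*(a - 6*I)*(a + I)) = a + I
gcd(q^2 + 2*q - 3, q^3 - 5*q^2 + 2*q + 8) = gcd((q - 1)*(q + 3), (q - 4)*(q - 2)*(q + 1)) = 1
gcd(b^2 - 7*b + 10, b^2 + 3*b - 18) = 1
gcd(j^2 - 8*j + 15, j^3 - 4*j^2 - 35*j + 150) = j - 5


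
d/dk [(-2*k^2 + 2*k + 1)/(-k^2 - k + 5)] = (4*k^2 - 18*k + 11)/(k^4 + 2*k^3 - 9*k^2 - 10*k + 25)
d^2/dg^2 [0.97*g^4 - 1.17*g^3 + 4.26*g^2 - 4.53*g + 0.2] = 11.64*g^2 - 7.02*g + 8.52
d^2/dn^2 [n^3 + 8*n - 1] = 6*n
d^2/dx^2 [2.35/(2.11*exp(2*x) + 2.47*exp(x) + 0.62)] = (2.35*(4.22*exp(x) + 2.47)*(8.44*exp(x) + 4.94)*exp(x) - (19.834*exp(x) + 5.8045)*(2.11*exp(2*x) + 2.47*exp(x) + 0.62))*exp(x)/(2.11*exp(2*x) + 2.47*exp(x) + 0.62)^3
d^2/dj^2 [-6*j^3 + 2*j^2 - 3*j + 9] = 4 - 36*j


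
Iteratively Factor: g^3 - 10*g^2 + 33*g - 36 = (g - 4)*(g^2 - 6*g + 9) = (g - 4)*(g - 3)*(g - 3)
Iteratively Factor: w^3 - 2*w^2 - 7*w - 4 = (w - 4)*(w^2 + 2*w + 1) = (w - 4)*(w + 1)*(w + 1)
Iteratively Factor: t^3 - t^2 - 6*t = (t)*(t^2 - t - 6) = t*(t - 3)*(t + 2)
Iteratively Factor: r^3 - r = (r - 1)*(r^2 + r) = r*(r - 1)*(r + 1)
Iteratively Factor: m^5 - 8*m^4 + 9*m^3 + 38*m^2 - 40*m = (m - 4)*(m^4 - 4*m^3 - 7*m^2 + 10*m) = (m - 5)*(m - 4)*(m^3 + m^2 - 2*m) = m*(m - 5)*(m - 4)*(m^2 + m - 2) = m*(m - 5)*(m - 4)*(m - 1)*(m + 2)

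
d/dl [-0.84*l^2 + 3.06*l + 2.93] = 3.06 - 1.68*l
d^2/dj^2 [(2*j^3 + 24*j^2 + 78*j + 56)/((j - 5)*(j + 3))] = 8*(41*j^3 + 357*j^2 + 1131*j + 1031)/(j^6 - 6*j^5 - 33*j^4 + 172*j^3 + 495*j^2 - 1350*j - 3375)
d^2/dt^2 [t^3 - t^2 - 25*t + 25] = 6*t - 2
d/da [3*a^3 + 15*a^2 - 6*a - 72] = 9*a^2 + 30*a - 6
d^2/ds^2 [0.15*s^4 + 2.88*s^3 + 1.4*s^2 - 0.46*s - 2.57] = 1.8*s^2 + 17.28*s + 2.8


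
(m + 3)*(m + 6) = m^2 + 9*m + 18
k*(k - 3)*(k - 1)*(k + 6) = k^4 + 2*k^3 - 21*k^2 + 18*k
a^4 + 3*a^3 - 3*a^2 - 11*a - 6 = (a - 2)*(a + 1)^2*(a + 3)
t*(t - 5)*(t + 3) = t^3 - 2*t^2 - 15*t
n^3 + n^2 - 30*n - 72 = (n - 6)*(n + 3)*(n + 4)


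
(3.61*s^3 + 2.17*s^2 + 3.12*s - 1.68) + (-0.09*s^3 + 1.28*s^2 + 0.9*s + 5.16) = 3.52*s^3 + 3.45*s^2 + 4.02*s + 3.48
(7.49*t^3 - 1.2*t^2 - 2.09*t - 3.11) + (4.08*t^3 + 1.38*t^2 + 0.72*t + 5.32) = 11.57*t^3 + 0.18*t^2 - 1.37*t + 2.21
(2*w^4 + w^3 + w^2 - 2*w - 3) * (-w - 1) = -2*w^5 - 3*w^4 - 2*w^3 + w^2 + 5*w + 3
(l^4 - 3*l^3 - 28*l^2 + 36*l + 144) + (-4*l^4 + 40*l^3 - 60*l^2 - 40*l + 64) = -3*l^4 + 37*l^3 - 88*l^2 - 4*l + 208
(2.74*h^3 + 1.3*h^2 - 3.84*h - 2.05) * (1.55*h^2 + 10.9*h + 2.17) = 4.247*h^5 + 31.881*h^4 + 14.1638*h^3 - 42.2125*h^2 - 30.6778*h - 4.4485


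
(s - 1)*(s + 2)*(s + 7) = s^3 + 8*s^2 + 5*s - 14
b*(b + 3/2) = b^2 + 3*b/2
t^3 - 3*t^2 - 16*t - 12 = (t - 6)*(t + 1)*(t + 2)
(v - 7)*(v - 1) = v^2 - 8*v + 7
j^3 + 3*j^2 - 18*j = j*(j - 3)*(j + 6)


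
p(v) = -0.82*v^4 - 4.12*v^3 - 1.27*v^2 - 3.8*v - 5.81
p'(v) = -3.28*v^3 - 12.36*v^2 - 2.54*v - 3.8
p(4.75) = -911.50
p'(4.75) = -646.26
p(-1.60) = 8.52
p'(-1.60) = -17.94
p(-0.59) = -3.26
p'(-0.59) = -5.93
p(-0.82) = -1.65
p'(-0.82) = -8.22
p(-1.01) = 0.12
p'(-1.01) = -10.46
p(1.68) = -41.85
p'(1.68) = -58.50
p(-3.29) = 43.59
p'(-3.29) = -12.42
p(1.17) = -20.13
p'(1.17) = -28.94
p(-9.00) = -2451.02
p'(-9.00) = 1409.02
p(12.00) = -24357.17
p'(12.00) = -7481.96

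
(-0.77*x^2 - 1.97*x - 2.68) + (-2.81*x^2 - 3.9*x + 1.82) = -3.58*x^2 - 5.87*x - 0.86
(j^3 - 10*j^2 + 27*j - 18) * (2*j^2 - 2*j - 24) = 2*j^5 - 22*j^4 + 50*j^3 + 150*j^2 - 612*j + 432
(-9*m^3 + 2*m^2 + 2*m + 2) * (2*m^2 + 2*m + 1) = -18*m^5 - 14*m^4 - m^3 + 10*m^2 + 6*m + 2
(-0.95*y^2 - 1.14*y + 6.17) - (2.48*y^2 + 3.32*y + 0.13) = -3.43*y^2 - 4.46*y + 6.04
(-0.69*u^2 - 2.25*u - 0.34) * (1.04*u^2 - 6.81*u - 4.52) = -0.7176*u^4 + 2.3589*u^3 + 18.0877*u^2 + 12.4854*u + 1.5368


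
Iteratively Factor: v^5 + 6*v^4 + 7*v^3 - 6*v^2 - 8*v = (v + 1)*(v^4 + 5*v^3 + 2*v^2 - 8*v) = (v + 1)*(v + 4)*(v^3 + v^2 - 2*v) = (v + 1)*(v + 2)*(v + 4)*(v^2 - v) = (v - 1)*(v + 1)*(v + 2)*(v + 4)*(v)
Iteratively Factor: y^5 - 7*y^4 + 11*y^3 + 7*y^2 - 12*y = (y + 1)*(y^4 - 8*y^3 + 19*y^2 - 12*y) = (y - 1)*(y + 1)*(y^3 - 7*y^2 + 12*y) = y*(y - 1)*(y + 1)*(y^2 - 7*y + 12) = y*(y - 4)*(y - 1)*(y + 1)*(y - 3)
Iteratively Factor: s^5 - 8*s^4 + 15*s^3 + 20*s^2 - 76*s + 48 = (s - 2)*(s^4 - 6*s^3 + 3*s^2 + 26*s - 24) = (s - 2)*(s + 2)*(s^3 - 8*s^2 + 19*s - 12) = (s - 3)*(s - 2)*(s + 2)*(s^2 - 5*s + 4) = (s - 4)*(s - 3)*(s - 2)*(s + 2)*(s - 1)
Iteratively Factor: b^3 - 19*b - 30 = (b - 5)*(b^2 + 5*b + 6) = (b - 5)*(b + 2)*(b + 3)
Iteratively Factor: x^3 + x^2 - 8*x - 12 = (x - 3)*(x^2 + 4*x + 4) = (x - 3)*(x + 2)*(x + 2)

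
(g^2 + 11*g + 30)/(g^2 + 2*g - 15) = (g + 6)/(g - 3)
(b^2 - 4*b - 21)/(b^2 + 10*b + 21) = (b - 7)/(b + 7)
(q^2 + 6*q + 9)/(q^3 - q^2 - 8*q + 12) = (q + 3)/(q^2 - 4*q + 4)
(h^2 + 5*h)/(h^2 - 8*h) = (h + 5)/(h - 8)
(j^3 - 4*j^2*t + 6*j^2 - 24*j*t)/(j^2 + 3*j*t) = (j^2 - 4*j*t + 6*j - 24*t)/(j + 3*t)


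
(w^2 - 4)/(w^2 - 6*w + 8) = (w + 2)/(w - 4)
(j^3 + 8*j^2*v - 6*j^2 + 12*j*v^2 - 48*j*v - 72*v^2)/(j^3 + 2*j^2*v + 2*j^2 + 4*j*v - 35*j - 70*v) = (j^2 + 6*j*v - 6*j - 36*v)/(j^2 + 2*j - 35)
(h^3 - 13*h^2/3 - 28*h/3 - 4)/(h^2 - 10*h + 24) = (3*h^2 + 5*h + 2)/(3*(h - 4))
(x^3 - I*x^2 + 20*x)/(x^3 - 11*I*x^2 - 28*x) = (-x^2 + I*x - 20)/(-x^2 + 11*I*x + 28)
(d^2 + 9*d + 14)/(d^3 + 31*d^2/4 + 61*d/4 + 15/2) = 4*(d + 7)/(4*d^2 + 23*d + 15)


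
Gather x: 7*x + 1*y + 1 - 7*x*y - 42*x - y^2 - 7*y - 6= x*(-7*y - 35) - y^2 - 6*y - 5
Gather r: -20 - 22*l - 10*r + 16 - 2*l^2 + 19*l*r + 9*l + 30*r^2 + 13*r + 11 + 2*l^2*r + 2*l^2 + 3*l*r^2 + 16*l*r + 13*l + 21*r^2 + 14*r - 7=r^2*(3*l + 51) + r*(2*l^2 + 35*l + 17)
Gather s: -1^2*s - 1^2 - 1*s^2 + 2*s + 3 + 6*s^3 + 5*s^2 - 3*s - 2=6*s^3 + 4*s^2 - 2*s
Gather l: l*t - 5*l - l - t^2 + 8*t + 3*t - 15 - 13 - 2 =l*(t - 6) - t^2 + 11*t - 30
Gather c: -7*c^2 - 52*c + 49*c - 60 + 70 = -7*c^2 - 3*c + 10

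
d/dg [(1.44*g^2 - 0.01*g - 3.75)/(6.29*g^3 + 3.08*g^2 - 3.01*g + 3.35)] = (-9.0576*g^4 + 0.1258*g^3 + 66.4589*g^2 + 32.748*g - 11.321)/(39.5641*g^6 + 38.7464*g^5 - 28.3794*g^4 + 23.6014*g^3 + 29.6961*g^2 - 20.167*g + 11.2225)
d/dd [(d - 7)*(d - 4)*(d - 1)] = 3*d^2 - 24*d + 39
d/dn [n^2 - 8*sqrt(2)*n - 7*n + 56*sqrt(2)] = 2*n - 8*sqrt(2) - 7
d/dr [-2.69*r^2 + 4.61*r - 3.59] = 4.61 - 5.38*r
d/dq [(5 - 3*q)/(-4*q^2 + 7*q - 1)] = 4*(-3*q^2 + 10*q - 8)/(16*q^4 - 56*q^3 + 57*q^2 - 14*q + 1)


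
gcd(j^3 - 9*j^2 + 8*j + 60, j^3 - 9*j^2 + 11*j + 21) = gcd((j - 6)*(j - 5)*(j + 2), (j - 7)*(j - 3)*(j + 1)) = 1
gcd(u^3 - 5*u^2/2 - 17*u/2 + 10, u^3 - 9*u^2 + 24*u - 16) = u^2 - 5*u + 4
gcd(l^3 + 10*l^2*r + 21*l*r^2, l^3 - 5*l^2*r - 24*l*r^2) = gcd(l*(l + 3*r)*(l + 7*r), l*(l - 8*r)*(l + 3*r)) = l^2 + 3*l*r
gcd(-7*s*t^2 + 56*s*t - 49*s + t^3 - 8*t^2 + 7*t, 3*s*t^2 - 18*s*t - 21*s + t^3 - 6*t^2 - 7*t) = t - 7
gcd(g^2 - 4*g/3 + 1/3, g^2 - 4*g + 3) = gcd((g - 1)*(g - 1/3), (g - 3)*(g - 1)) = g - 1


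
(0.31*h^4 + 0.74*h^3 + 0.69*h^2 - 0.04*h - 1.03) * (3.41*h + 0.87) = 1.0571*h^5 + 2.7931*h^4 + 2.9967*h^3 + 0.4639*h^2 - 3.5471*h - 0.8961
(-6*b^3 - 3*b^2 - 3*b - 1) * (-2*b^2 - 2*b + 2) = 12*b^5 + 18*b^4 + 2*b^2 - 4*b - 2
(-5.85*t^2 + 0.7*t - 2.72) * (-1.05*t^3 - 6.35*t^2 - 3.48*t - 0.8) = 6.1425*t^5 + 36.4125*t^4 + 18.769*t^3 + 19.516*t^2 + 8.9056*t + 2.176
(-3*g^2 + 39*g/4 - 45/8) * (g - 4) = -3*g^3 + 87*g^2/4 - 357*g/8 + 45/2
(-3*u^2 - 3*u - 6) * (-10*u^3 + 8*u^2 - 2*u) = 30*u^5 + 6*u^4 + 42*u^3 - 42*u^2 + 12*u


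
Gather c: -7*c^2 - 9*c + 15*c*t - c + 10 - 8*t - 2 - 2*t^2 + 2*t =-7*c^2 + c*(15*t - 10) - 2*t^2 - 6*t + 8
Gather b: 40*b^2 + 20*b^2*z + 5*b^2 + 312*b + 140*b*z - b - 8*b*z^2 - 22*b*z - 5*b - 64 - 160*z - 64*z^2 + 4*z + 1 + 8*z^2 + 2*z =b^2*(20*z + 45) + b*(-8*z^2 + 118*z + 306) - 56*z^2 - 154*z - 63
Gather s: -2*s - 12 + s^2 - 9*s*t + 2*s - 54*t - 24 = s^2 - 9*s*t - 54*t - 36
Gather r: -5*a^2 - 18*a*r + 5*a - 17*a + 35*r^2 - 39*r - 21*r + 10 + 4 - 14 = -5*a^2 - 12*a + 35*r^2 + r*(-18*a - 60)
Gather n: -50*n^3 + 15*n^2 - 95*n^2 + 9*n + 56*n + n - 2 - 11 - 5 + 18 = -50*n^3 - 80*n^2 + 66*n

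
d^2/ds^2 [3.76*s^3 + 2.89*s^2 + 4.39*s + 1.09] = 22.56*s + 5.78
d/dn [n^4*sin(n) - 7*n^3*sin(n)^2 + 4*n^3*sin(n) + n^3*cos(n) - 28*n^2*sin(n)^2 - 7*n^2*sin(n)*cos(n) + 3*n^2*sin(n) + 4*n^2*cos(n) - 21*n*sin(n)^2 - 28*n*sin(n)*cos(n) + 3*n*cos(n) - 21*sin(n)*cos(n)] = n^4*cos(n) + 3*n^3*sin(n) - 7*n^3*sin(2*n) + 4*n^3*cos(n) + 8*n^2*sin(n) - 28*n^2*sin(2*n) + 6*n^2*cos(n) + 7*n^2*cos(2*n)/2 - 21*n^2/2 + 3*n*sin(n) - 28*n*sin(2*n) + 8*n*cos(n) - 28*n - 14*sin(2*n) + 3*cos(n) - 21*cos(2*n)/2 - 21/2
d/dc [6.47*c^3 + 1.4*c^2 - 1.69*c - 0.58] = 19.41*c^2 + 2.8*c - 1.69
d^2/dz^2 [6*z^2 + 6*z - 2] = 12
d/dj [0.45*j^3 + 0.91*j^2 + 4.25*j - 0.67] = 1.35*j^2 + 1.82*j + 4.25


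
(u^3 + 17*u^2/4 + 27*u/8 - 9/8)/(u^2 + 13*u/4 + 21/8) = (4*u^2 + 11*u - 3)/(4*u + 7)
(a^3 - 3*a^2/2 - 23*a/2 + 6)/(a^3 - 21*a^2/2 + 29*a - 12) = (a + 3)/(a - 6)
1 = 1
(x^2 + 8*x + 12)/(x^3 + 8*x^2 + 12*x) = 1/x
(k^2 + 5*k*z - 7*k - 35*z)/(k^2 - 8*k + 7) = (k + 5*z)/(k - 1)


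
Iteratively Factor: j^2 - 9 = (j - 3)*(j + 3)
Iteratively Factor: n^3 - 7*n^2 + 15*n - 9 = (n - 1)*(n^2 - 6*n + 9) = (n - 3)*(n - 1)*(n - 3)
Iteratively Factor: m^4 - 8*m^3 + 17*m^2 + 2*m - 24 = (m - 2)*(m^3 - 6*m^2 + 5*m + 12) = (m - 3)*(m - 2)*(m^2 - 3*m - 4) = (m - 3)*(m - 2)*(m + 1)*(m - 4)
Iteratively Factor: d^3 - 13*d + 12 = (d - 1)*(d^2 + d - 12) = (d - 3)*(d - 1)*(d + 4)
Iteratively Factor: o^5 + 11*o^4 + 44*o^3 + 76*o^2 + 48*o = (o + 3)*(o^4 + 8*o^3 + 20*o^2 + 16*o) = (o + 2)*(o + 3)*(o^3 + 6*o^2 + 8*o) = (o + 2)*(o + 3)*(o + 4)*(o^2 + 2*o) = (o + 2)^2*(o + 3)*(o + 4)*(o)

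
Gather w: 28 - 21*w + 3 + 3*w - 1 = 30 - 18*w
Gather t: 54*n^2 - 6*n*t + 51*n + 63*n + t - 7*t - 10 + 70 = 54*n^2 + 114*n + t*(-6*n - 6) + 60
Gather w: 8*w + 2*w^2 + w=2*w^2 + 9*w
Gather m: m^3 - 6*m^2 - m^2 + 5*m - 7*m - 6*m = m^3 - 7*m^2 - 8*m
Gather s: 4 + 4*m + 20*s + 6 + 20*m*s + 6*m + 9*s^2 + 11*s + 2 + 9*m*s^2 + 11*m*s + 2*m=12*m + s^2*(9*m + 9) + s*(31*m + 31) + 12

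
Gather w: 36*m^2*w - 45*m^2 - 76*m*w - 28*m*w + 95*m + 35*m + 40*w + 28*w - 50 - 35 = -45*m^2 + 130*m + w*(36*m^2 - 104*m + 68) - 85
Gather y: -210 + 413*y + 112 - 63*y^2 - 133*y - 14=-63*y^2 + 280*y - 112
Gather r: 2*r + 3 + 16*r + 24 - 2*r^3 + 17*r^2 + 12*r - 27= -2*r^3 + 17*r^2 + 30*r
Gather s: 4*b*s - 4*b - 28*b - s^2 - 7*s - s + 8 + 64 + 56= -32*b - s^2 + s*(4*b - 8) + 128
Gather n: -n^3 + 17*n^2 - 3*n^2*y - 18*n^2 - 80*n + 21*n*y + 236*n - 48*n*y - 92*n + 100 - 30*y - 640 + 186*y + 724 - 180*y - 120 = -n^3 + n^2*(-3*y - 1) + n*(64 - 27*y) - 24*y + 64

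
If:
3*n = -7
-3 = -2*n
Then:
No Solution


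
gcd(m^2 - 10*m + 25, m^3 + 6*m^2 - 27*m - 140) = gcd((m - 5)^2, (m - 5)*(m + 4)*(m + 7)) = m - 5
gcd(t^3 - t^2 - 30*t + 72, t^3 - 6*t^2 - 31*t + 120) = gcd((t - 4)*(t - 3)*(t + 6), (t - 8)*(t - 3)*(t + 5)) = t - 3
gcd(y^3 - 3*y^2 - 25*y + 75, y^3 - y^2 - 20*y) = y - 5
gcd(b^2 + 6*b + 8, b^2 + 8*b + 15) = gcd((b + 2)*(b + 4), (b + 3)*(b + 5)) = 1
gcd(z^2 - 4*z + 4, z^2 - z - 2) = z - 2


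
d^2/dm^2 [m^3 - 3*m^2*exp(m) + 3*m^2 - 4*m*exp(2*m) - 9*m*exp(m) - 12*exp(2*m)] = -3*m^2*exp(m) - 16*m*exp(2*m) - 21*m*exp(m) + 6*m - 64*exp(2*m) - 24*exp(m) + 6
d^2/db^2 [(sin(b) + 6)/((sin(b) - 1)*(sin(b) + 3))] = -(sin(b)^4 + 23*sin(b)^3 + 75*sin(b)^2 + 141*sin(b) + 96)/((sin(b) - 1)^2*(sin(b) + 3)^3)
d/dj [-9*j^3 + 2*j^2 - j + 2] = -27*j^2 + 4*j - 1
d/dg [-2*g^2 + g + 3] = 1 - 4*g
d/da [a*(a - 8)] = 2*a - 8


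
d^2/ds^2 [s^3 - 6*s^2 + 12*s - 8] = 6*s - 12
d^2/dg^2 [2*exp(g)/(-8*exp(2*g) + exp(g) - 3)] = 2*(-2*(16*exp(g) - 1)^2*exp(2*g) + (64*exp(g) - 3)*(8*exp(2*g) - exp(g) + 3)*exp(g) - (8*exp(2*g) - exp(g) + 3)^2)*exp(g)/(8*exp(2*g) - exp(g) + 3)^3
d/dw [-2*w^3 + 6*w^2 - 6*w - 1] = -6*w^2 + 12*w - 6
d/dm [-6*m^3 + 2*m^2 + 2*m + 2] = -18*m^2 + 4*m + 2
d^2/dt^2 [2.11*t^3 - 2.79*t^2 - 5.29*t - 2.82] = 12.66*t - 5.58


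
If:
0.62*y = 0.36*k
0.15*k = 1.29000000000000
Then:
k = 8.60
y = 4.99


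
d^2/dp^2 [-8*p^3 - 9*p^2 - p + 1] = -48*p - 18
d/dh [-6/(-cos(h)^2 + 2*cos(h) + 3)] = 12*(cos(h) - 1)*sin(h)/(sin(h)^2 + 2*cos(h) + 2)^2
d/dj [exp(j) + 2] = exp(j)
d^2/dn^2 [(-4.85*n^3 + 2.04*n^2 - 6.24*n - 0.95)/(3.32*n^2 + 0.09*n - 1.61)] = (5.6843418860808e-14*n^5 - 2.8421709430404e-14*n^4 - 190.705666*n^3 + 6.81415800000002*n^2 - 277.257558*n - 1.403854)/(36.594368*n^6 + 2.976048*n^5 - 53.157516*n^4 - 2.885679*n^3 + 25.778193*n^2 + 0.699867*n - 4.173281)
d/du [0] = 0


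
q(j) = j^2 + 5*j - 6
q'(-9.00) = -13.00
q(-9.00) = 30.00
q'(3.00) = 11.00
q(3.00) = 18.00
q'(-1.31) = 2.38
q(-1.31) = -10.83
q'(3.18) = 11.36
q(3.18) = 20.01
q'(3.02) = 11.04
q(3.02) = 18.22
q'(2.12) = 9.24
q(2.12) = 9.09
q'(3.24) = 11.48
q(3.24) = 20.70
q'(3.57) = 12.14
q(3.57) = 24.59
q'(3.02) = 11.04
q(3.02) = 18.22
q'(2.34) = 9.68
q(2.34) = 11.18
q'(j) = 2*j + 5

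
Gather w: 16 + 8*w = 8*w + 16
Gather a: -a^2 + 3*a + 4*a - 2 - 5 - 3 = -a^2 + 7*a - 10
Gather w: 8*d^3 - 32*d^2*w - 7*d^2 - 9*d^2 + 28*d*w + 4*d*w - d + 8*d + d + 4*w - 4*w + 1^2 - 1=8*d^3 - 16*d^2 + 8*d + w*(-32*d^2 + 32*d)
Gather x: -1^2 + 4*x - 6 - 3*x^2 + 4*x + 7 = -3*x^2 + 8*x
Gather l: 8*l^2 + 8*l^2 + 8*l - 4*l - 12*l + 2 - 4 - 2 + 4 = 16*l^2 - 8*l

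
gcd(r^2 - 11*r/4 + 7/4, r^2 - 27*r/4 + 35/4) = r - 7/4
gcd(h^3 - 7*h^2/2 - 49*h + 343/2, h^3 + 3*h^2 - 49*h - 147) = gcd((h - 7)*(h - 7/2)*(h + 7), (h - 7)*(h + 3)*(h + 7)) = h^2 - 49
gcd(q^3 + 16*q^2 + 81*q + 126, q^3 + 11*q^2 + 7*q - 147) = q + 7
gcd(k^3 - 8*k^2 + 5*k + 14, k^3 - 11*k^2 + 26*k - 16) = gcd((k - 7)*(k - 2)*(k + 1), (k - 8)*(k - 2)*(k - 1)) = k - 2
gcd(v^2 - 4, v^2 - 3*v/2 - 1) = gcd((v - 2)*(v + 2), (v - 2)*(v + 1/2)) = v - 2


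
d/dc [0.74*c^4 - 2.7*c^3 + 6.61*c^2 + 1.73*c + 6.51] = 2.96*c^3 - 8.1*c^2 + 13.22*c + 1.73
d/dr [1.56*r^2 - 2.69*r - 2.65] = 3.12*r - 2.69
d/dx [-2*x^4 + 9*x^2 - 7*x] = -8*x^3 + 18*x - 7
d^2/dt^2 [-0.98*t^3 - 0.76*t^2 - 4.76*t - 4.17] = -5.88*t - 1.52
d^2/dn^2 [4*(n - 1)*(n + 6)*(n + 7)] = 24*n + 96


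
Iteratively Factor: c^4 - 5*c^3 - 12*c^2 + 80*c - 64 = (c + 4)*(c^3 - 9*c^2 + 24*c - 16) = (c - 4)*(c + 4)*(c^2 - 5*c + 4) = (c - 4)*(c - 1)*(c + 4)*(c - 4)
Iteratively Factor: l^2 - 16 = (l + 4)*(l - 4)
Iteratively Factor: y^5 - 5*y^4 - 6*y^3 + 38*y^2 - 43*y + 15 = (y - 1)*(y^4 - 4*y^3 - 10*y^2 + 28*y - 15) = (y - 1)^2*(y^3 - 3*y^2 - 13*y + 15) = (y - 5)*(y - 1)^2*(y^2 + 2*y - 3) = (y - 5)*(y - 1)^2*(y + 3)*(y - 1)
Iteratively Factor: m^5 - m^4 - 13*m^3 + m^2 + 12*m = (m + 1)*(m^4 - 2*m^3 - 11*m^2 + 12*m) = (m - 1)*(m + 1)*(m^3 - m^2 - 12*m) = m*(m - 1)*(m + 1)*(m^2 - m - 12) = m*(m - 1)*(m + 1)*(m + 3)*(m - 4)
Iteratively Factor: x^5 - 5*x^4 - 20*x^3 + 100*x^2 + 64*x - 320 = (x - 4)*(x^4 - x^3 - 24*x^2 + 4*x + 80) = (x - 4)*(x + 2)*(x^3 - 3*x^2 - 18*x + 40) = (x - 4)*(x + 2)*(x + 4)*(x^2 - 7*x + 10) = (x - 4)*(x - 2)*(x + 2)*(x + 4)*(x - 5)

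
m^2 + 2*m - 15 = (m - 3)*(m + 5)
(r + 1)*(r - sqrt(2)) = r^2 - sqrt(2)*r + r - sqrt(2)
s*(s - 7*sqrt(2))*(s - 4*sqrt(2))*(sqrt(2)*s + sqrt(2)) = sqrt(2)*s^4 - 22*s^3 + sqrt(2)*s^3 - 22*s^2 + 56*sqrt(2)*s^2 + 56*sqrt(2)*s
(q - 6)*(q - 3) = q^2 - 9*q + 18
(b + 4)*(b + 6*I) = b^2 + 4*b + 6*I*b + 24*I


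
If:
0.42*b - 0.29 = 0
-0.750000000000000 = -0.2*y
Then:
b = 0.69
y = 3.75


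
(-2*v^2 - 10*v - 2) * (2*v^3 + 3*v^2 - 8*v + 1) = -4*v^5 - 26*v^4 - 18*v^3 + 72*v^2 + 6*v - 2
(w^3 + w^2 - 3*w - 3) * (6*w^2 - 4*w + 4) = 6*w^5 + 2*w^4 - 18*w^3 - 2*w^2 - 12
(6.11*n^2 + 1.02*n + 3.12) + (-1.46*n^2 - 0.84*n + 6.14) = 4.65*n^2 + 0.18*n + 9.26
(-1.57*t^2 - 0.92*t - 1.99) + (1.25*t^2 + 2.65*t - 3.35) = -0.32*t^2 + 1.73*t - 5.34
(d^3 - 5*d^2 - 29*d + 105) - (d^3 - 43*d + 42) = -5*d^2 + 14*d + 63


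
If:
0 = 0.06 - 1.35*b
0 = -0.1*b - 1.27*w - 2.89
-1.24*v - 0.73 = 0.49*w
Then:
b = 0.04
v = 0.31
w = -2.28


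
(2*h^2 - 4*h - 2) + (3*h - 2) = 2*h^2 - h - 4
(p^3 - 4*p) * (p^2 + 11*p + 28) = p^5 + 11*p^4 + 24*p^3 - 44*p^2 - 112*p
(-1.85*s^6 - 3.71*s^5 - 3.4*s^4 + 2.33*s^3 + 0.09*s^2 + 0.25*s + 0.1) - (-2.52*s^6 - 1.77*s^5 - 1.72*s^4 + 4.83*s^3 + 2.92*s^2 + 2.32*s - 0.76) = 0.67*s^6 - 1.94*s^5 - 1.68*s^4 - 2.5*s^3 - 2.83*s^2 - 2.07*s + 0.86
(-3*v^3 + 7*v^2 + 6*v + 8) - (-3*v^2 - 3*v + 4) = -3*v^3 + 10*v^2 + 9*v + 4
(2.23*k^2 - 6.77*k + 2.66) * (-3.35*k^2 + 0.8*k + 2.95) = -7.4705*k^4 + 24.4635*k^3 - 7.7485*k^2 - 17.8435*k + 7.847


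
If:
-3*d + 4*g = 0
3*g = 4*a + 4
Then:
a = 3*g/4 - 1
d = 4*g/3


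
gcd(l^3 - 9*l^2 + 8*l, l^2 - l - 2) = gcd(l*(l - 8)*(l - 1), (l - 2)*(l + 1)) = 1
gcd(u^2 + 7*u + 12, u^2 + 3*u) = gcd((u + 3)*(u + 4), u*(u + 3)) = u + 3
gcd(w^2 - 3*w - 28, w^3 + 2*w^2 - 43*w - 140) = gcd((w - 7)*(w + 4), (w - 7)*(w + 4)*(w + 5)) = w^2 - 3*w - 28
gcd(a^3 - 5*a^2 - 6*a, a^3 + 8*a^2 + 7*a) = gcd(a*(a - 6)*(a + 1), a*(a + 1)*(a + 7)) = a^2 + a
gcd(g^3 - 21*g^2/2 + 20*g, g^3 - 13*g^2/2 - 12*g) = g^2 - 8*g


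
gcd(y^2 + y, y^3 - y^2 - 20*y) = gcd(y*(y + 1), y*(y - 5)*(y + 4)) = y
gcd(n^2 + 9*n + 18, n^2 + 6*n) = n + 6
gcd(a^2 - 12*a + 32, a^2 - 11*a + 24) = a - 8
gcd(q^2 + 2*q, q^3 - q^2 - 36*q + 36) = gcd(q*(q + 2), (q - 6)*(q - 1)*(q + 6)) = 1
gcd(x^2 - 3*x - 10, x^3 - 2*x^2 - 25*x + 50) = x - 5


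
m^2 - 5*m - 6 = (m - 6)*(m + 1)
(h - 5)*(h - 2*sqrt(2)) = h^2 - 5*h - 2*sqrt(2)*h + 10*sqrt(2)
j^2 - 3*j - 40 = (j - 8)*(j + 5)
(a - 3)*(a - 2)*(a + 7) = a^3 + 2*a^2 - 29*a + 42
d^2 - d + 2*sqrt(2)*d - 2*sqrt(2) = (d - 1)*(d + 2*sqrt(2))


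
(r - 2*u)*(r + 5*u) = r^2 + 3*r*u - 10*u^2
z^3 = z^3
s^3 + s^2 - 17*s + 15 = (s - 3)*(s - 1)*(s + 5)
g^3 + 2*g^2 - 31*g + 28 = (g - 4)*(g - 1)*(g + 7)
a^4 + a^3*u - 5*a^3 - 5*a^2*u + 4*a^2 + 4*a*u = a*(a - 4)*(a - 1)*(a + u)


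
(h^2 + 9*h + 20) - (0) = h^2 + 9*h + 20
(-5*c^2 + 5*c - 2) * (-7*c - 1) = 35*c^3 - 30*c^2 + 9*c + 2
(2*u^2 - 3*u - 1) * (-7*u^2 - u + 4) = -14*u^4 + 19*u^3 + 18*u^2 - 11*u - 4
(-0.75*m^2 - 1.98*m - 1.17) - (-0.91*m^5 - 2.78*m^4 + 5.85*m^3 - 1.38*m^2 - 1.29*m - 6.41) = 0.91*m^5 + 2.78*m^4 - 5.85*m^3 + 0.63*m^2 - 0.69*m + 5.24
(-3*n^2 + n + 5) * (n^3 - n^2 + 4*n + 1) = -3*n^5 + 4*n^4 - 8*n^3 - 4*n^2 + 21*n + 5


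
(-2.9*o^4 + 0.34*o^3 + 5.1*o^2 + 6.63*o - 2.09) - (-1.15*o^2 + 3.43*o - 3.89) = -2.9*o^4 + 0.34*o^3 + 6.25*o^2 + 3.2*o + 1.8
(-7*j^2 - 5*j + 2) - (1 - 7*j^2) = 1 - 5*j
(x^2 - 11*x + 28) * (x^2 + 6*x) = x^4 - 5*x^3 - 38*x^2 + 168*x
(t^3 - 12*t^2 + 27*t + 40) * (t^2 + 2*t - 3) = t^5 - 10*t^4 + 130*t^2 - t - 120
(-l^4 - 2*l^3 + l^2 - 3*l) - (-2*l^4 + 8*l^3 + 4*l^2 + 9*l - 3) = l^4 - 10*l^3 - 3*l^2 - 12*l + 3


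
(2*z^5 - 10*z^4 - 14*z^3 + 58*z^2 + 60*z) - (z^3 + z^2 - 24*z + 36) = 2*z^5 - 10*z^4 - 15*z^3 + 57*z^2 + 84*z - 36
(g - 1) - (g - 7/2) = 5/2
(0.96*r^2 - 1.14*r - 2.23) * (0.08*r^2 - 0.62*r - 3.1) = 0.0768*r^4 - 0.6864*r^3 - 2.4476*r^2 + 4.9166*r + 6.913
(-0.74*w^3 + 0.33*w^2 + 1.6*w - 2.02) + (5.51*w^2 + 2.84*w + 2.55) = -0.74*w^3 + 5.84*w^2 + 4.44*w + 0.53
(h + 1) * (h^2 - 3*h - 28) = h^3 - 2*h^2 - 31*h - 28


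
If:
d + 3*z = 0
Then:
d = -3*z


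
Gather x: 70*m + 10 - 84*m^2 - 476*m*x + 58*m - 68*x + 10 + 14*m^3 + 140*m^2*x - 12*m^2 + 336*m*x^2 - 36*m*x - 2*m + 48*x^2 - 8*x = 14*m^3 - 96*m^2 + 126*m + x^2*(336*m + 48) + x*(140*m^2 - 512*m - 76) + 20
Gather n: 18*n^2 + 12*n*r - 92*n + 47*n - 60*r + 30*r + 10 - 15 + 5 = 18*n^2 + n*(12*r - 45) - 30*r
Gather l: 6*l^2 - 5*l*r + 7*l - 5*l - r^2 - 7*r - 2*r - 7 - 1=6*l^2 + l*(2 - 5*r) - r^2 - 9*r - 8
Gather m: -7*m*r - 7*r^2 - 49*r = -7*m*r - 7*r^2 - 49*r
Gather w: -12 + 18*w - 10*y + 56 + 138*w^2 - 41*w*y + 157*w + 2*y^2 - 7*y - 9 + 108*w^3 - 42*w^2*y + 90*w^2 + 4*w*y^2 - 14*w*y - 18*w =108*w^3 + w^2*(228 - 42*y) + w*(4*y^2 - 55*y + 157) + 2*y^2 - 17*y + 35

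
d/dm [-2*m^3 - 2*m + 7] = -6*m^2 - 2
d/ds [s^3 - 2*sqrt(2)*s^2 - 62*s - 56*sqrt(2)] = 3*s^2 - 4*sqrt(2)*s - 62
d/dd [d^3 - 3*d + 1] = 3*d^2 - 3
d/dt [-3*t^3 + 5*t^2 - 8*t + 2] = -9*t^2 + 10*t - 8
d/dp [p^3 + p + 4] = 3*p^2 + 1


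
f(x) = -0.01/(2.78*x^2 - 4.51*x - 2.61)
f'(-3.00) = -0.00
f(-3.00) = -0.00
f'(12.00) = 0.00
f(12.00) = -0.00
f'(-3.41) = -0.00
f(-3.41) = -0.00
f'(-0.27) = -0.04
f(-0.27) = 0.01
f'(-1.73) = -0.00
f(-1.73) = -0.00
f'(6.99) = 0.00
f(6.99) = -0.00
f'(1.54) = 0.00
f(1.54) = 0.00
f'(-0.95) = -0.01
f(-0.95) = -0.00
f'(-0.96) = -0.01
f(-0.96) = -0.00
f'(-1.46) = -0.00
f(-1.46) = -0.00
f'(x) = -0.01*(4.51 - 5.56*x)/(2.78*x^2 - 4.51*x - 2.61)^2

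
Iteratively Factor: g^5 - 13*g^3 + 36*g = (g + 2)*(g^4 - 2*g^3 - 9*g^2 + 18*g) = (g - 2)*(g + 2)*(g^3 - 9*g) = (g - 2)*(g + 2)*(g + 3)*(g^2 - 3*g) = (g - 3)*(g - 2)*(g + 2)*(g + 3)*(g)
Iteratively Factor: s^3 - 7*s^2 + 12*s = (s)*(s^2 - 7*s + 12) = s*(s - 3)*(s - 4)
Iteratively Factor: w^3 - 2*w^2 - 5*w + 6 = (w + 2)*(w^2 - 4*w + 3) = (w - 3)*(w + 2)*(w - 1)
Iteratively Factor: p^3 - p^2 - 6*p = (p + 2)*(p^2 - 3*p) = (p - 3)*(p + 2)*(p)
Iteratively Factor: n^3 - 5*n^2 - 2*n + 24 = (n - 3)*(n^2 - 2*n - 8) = (n - 3)*(n + 2)*(n - 4)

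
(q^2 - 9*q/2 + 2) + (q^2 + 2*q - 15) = 2*q^2 - 5*q/2 - 13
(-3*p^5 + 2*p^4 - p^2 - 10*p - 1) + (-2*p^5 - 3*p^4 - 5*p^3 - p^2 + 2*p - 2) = -5*p^5 - p^4 - 5*p^3 - 2*p^2 - 8*p - 3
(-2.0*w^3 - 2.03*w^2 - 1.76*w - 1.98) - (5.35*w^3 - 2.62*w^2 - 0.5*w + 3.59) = -7.35*w^3 + 0.59*w^2 - 1.26*w - 5.57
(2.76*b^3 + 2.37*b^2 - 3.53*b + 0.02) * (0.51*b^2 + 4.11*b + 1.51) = 1.4076*b^5 + 12.5523*b^4 + 12.108*b^3 - 10.9194*b^2 - 5.2481*b + 0.0302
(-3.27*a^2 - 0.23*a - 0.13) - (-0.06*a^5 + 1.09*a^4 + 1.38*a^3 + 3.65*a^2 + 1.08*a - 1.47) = 0.06*a^5 - 1.09*a^4 - 1.38*a^3 - 6.92*a^2 - 1.31*a + 1.34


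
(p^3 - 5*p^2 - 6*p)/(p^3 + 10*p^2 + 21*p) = (p^2 - 5*p - 6)/(p^2 + 10*p + 21)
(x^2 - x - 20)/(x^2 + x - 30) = (x + 4)/(x + 6)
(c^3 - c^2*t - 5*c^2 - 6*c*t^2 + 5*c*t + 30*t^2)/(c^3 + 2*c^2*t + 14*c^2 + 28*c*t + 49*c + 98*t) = (c^2 - 3*c*t - 5*c + 15*t)/(c^2 + 14*c + 49)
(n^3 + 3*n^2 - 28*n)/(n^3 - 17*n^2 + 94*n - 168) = n*(n + 7)/(n^2 - 13*n + 42)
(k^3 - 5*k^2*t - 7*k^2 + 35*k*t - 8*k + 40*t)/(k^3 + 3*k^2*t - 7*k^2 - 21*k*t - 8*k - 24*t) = (k - 5*t)/(k + 3*t)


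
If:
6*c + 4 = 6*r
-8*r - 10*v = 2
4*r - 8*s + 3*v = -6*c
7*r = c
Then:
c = -7/9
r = -1/9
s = -49/72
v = -1/9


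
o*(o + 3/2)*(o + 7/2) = o^3 + 5*o^2 + 21*o/4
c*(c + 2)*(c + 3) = c^3 + 5*c^2 + 6*c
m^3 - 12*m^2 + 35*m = m*(m - 7)*(m - 5)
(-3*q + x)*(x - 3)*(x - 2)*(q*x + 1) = -3*q^2*x^3 + 15*q^2*x^2 - 18*q^2*x + q*x^4 - 5*q*x^3 + 3*q*x^2 + 15*q*x - 18*q + x^3 - 5*x^2 + 6*x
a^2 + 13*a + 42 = (a + 6)*(a + 7)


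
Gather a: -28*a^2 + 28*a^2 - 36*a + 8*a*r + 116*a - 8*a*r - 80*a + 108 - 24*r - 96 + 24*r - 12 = 0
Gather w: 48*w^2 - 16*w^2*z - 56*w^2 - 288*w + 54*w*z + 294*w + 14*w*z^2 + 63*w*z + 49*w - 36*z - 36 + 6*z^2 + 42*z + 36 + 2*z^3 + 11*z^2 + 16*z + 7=w^2*(-16*z - 8) + w*(14*z^2 + 117*z + 55) + 2*z^3 + 17*z^2 + 22*z + 7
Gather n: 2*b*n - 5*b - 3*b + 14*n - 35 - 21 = -8*b + n*(2*b + 14) - 56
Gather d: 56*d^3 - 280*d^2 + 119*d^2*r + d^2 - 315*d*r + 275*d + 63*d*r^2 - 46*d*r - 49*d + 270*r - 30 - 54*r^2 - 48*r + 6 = 56*d^3 + d^2*(119*r - 279) + d*(63*r^2 - 361*r + 226) - 54*r^2 + 222*r - 24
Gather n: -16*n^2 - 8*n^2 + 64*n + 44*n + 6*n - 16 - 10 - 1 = -24*n^2 + 114*n - 27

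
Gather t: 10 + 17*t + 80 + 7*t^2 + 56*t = 7*t^2 + 73*t + 90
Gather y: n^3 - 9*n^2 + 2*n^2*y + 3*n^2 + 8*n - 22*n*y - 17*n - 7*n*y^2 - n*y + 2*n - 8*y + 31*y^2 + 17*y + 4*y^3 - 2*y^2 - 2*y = n^3 - 6*n^2 - 7*n + 4*y^3 + y^2*(29 - 7*n) + y*(2*n^2 - 23*n + 7)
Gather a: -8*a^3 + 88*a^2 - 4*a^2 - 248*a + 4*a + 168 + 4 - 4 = -8*a^3 + 84*a^2 - 244*a + 168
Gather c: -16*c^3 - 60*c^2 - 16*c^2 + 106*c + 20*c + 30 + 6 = -16*c^3 - 76*c^2 + 126*c + 36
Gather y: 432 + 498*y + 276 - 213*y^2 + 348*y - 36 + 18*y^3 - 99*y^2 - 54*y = 18*y^3 - 312*y^2 + 792*y + 672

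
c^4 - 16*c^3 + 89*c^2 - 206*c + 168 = (c - 7)*(c - 4)*(c - 3)*(c - 2)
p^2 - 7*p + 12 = (p - 4)*(p - 3)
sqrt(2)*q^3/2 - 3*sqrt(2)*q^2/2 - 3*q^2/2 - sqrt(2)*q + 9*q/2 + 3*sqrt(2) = (q - 3)*(q - 2*sqrt(2))*(sqrt(2)*q/2 + 1/2)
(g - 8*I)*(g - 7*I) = g^2 - 15*I*g - 56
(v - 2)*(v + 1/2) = v^2 - 3*v/2 - 1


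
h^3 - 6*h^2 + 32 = (h - 4)^2*(h + 2)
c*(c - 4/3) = c^2 - 4*c/3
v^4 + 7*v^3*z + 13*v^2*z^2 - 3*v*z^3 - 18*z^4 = (v - z)*(v + 2*z)*(v + 3*z)^2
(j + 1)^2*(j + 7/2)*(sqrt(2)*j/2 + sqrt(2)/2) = sqrt(2)*j^4/2 + 13*sqrt(2)*j^3/4 + 27*sqrt(2)*j^2/4 + 23*sqrt(2)*j/4 + 7*sqrt(2)/4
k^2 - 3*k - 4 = (k - 4)*(k + 1)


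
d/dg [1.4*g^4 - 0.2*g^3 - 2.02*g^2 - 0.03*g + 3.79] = 5.6*g^3 - 0.6*g^2 - 4.04*g - 0.03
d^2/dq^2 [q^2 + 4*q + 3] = 2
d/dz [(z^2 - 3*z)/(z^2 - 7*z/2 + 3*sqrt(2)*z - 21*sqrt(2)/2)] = 2*(-z*(z - 3)*(4*z - 7 + 6*sqrt(2)) + (2*z - 3)*(2*z^2 - 7*z + 6*sqrt(2)*z - 21*sqrt(2)))/(2*z^2 - 7*z + 6*sqrt(2)*z - 21*sqrt(2))^2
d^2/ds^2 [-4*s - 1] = 0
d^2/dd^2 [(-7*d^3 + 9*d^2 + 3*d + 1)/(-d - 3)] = 2*(7*d^3 + 63*d^2 + 189*d - 73)/(d^3 + 9*d^2 + 27*d + 27)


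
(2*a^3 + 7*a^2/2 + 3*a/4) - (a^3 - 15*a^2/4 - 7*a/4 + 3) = a^3 + 29*a^2/4 + 5*a/2 - 3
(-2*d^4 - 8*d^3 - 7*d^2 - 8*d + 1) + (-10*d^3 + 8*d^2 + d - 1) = -2*d^4 - 18*d^3 + d^2 - 7*d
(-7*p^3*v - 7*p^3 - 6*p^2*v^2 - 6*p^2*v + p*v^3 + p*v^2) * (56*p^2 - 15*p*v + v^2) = -392*p^5*v - 392*p^5 - 231*p^4*v^2 - 231*p^4*v + 139*p^3*v^3 + 139*p^3*v^2 - 21*p^2*v^4 - 21*p^2*v^3 + p*v^5 + p*v^4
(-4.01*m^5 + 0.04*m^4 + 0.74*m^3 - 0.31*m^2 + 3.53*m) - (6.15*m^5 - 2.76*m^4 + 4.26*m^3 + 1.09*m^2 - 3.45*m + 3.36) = -10.16*m^5 + 2.8*m^4 - 3.52*m^3 - 1.4*m^2 + 6.98*m - 3.36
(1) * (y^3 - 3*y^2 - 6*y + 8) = y^3 - 3*y^2 - 6*y + 8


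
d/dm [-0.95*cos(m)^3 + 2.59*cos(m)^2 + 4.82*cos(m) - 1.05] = (2.85*cos(m)^2 - 5.18*cos(m) - 4.82)*sin(m)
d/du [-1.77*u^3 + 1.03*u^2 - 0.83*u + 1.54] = -5.31*u^2 + 2.06*u - 0.83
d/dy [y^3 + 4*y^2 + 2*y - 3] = 3*y^2 + 8*y + 2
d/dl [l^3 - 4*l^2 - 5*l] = 3*l^2 - 8*l - 5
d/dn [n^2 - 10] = 2*n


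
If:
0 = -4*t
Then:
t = 0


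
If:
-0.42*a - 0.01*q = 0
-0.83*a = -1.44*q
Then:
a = 0.00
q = 0.00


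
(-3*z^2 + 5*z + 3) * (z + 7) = -3*z^3 - 16*z^2 + 38*z + 21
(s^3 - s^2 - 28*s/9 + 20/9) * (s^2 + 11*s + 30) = s^5 + 10*s^4 + 143*s^3/9 - 62*s^2 - 620*s/9 + 200/3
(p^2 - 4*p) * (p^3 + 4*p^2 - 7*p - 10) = p^5 - 23*p^3 + 18*p^2 + 40*p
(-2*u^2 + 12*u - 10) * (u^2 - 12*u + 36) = -2*u^4 + 36*u^3 - 226*u^2 + 552*u - 360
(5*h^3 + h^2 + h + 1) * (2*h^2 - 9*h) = 10*h^5 - 43*h^4 - 7*h^3 - 7*h^2 - 9*h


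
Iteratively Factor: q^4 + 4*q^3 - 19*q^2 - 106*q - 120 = (q + 2)*(q^3 + 2*q^2 - 23*q - 60) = (q + 2)*(q + 3)*(q^2 - q - 20) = (q - 5)*(q + 2)*(q + 3)*(q + 4)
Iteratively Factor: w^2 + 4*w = (w)*(w + 4)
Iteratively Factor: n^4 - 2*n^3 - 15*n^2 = (n + 3)*(n^3 - 5*n^2) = (n - 5)*(n + 3)*(n^2) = n*(n - 5)*(n + 3)*(n)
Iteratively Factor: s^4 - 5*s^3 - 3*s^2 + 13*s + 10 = (s - 5)*(s^3 - 3*s - 2) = (s - 5)*(s + 1)*(s^2 - s - 2) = (s - 5)*(s + 1)^2*(s - 2)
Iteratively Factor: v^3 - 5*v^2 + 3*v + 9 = (v + 1)*(v^2 - 6*v + 9) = (v - 3)*(v + 1)*(v - 3)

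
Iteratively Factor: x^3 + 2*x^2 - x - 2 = (x + 1)*(x^2 + x - 2) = (x - 1)*(x + 1)*(x + 2)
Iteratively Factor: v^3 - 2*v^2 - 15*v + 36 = (v - 3)*(v^2 + v - 12) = (v - 3)^2*(v + 4)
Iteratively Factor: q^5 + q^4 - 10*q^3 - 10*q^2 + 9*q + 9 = (q + 1)*(q^4 - 10*q^2 + 9) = (q - 3)*(q + 1)*(q^3 + 3*q^2 - q - 3) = (q - 3)*(q + 1)^2*(q^2 + 2*q - 3) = (q - 3)*(q - 1)*(q + 1)^2*(q + 3)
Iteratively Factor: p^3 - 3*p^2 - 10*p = (p + 2)*(p^2 - 5*p) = p*(p + 2)*(p - 5)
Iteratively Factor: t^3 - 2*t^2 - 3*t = (t + 1)*(t^2 - 3*t) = (t - 3)*(t + 1)*(t)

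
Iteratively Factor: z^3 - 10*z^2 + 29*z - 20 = (z - 5)*(z^2 - 5*z + 4) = (z - 5)*(z - 1)*(z - 4)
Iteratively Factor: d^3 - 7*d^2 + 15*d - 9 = (d - 3)*(d^2 - 4*d + 3) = (d - 3)^2*(d - 1)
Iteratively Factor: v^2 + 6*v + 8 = (v + 4)*(v + 2)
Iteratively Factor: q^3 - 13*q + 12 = (q + 4)*(q^2 - 4*q + 3) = (q - 3)*(q + 4)*(q - 1)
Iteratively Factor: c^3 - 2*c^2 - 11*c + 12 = (c - 4)*(c^2 + 2*c - 3) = (c - 4)*(c + 3)*(c - 1)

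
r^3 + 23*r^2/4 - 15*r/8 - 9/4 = (r - 3/4)*(r + 1/2)*(r + 6)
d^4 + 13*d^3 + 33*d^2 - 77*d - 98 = (d - 2)*(d + 1)*(d + 7)^2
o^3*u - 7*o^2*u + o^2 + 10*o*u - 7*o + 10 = (o - 5)*(o - 2)*(o*u + 1)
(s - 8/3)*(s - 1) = s^2 - 11*s/3 + 8/3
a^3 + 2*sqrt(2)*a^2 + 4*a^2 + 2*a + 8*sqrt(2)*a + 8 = (a + 4)*(a + sqrt(2))^2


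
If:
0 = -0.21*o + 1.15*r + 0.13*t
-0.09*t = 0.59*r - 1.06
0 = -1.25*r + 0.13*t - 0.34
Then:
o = 8.09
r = 0.57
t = 8.06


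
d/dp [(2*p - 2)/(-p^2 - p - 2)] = 2*(-p^2 - p + (p - 1)*(2*p + 1) - 2)/(p^2 + p + 2)^2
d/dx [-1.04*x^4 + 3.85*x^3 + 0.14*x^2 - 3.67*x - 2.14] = -4.16*x^3 + 11.55*x^2 + 0.28*x - 3.67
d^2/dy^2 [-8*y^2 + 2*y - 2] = -16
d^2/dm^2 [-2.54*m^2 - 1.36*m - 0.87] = -5.08000000000000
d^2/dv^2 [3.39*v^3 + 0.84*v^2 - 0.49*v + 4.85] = 20.34*v + 1.68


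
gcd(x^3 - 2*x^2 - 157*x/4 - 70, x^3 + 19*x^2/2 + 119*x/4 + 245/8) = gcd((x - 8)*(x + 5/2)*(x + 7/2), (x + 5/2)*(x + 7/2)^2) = x^2 + 6*x + 35/4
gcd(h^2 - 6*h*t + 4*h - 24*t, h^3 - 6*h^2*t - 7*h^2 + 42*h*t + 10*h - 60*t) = -h + 6*t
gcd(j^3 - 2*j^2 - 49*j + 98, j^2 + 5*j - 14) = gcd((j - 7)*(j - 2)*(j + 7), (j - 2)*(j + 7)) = j^2 + 5*j - 14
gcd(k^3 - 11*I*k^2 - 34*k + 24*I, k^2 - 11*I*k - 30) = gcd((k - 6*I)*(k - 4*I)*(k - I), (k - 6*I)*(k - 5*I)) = k - 6*I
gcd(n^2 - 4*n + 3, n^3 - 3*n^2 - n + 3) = n^2 - 4*n + 3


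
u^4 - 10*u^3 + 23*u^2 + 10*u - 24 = (u - 6)*(u - 4)*(u - 1)*(u + 1)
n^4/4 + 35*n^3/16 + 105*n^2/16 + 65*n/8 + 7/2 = (n/4 + 1)*(n + 1)*(n + 7/4)*(n + 2)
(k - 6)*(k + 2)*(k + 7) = k^3 + 3*k^2 - 40*k - 84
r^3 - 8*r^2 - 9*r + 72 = (r - 8)*(r - 3)*(r + 3)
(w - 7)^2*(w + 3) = w^3 - 11*w^2 + 7*w + 147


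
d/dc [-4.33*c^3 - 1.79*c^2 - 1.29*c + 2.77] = -12.99*c^2 - 3.58*c - 1.29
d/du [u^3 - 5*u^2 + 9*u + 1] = 3*u^2 - 10*u + 9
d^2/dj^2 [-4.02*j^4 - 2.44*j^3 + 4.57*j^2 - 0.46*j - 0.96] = -48.24*j^2 - 14.64*j + 9.14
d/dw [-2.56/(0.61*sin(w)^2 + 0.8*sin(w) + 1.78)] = (3.1232*sin(w) + 2.048)*cos(w)/(0.61*sin(w)^2 + 0.8*sin(w) + 1.78)^2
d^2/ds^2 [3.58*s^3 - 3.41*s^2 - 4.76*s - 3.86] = 21.48*s - 6.82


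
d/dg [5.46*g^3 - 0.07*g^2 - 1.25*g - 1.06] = 16.38*g^2 - 0.14*g - 1.25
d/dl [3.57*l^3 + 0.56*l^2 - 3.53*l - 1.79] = 10.71*l^2 + 1.12*l - 3.53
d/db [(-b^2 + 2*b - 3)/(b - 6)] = (-b^2 + 12*b - 9)/(b^2 - 12*b + 36)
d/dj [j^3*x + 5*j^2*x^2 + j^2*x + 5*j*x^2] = x*(3*j^2 + 10*j*x + 2*j + 5*x)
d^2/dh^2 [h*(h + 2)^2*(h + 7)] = 12*h^2 + 66*h + 64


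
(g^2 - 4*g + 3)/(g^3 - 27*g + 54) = (g - 1)/(g^2 + 3*g - 18)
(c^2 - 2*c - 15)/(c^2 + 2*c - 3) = (c - 5)/(c - 1)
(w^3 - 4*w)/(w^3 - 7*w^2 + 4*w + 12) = w*(w + 2)/(w^2 - 5*w - 6)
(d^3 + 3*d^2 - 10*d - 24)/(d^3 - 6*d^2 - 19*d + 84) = (d + 2)/(d - 7)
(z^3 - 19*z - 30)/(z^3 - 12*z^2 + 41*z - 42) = (z^3 - 19*z - 30)/(z^3 - 12*z^2 + 41*z - 42)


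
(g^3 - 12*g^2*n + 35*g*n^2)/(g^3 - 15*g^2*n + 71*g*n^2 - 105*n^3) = g/(g - 3*n)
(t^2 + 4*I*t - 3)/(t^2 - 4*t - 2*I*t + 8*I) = (t^2 + 4*I*t - 3)/(t^2 - 4*t - 2*I*t + 8*I)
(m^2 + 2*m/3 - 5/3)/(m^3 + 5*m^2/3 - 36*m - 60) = (m - 1)/(m^2 - 36)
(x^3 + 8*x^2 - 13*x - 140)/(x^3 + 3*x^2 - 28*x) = (x + 5)/x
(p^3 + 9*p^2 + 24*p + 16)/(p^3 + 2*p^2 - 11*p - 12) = (p + 4)/(p - 3)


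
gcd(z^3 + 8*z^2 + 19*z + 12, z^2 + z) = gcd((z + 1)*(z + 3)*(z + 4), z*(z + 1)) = z + 1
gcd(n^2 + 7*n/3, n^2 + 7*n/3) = n^2 + 7*n/3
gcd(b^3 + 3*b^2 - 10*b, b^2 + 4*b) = b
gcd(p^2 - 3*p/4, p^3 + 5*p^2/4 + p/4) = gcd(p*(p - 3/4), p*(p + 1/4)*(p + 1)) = p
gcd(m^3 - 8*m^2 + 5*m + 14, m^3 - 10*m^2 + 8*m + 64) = 1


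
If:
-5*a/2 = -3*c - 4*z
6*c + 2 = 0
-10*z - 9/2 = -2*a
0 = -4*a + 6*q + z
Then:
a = -28/17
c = -1/3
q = -395/408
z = -53/68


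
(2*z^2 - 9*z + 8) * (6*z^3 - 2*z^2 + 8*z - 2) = 12*z^5 - 58*z^4 + 82*z^3 - 92*z^2 + 82*z - 16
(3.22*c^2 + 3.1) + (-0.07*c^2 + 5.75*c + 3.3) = 3.15*c^2 + 5.75*c + 6.4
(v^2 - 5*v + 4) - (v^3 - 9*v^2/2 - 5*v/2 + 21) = -v^3 + 11*v^2/2 - 5*v/2 - 17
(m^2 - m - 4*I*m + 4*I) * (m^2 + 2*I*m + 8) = m^4 - m^3 - 2*I*m^3 + 16*m^2 + 2*I*m^2 - 16*m - 32*I*m + 32*I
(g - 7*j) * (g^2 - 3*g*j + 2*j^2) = g^3 - 10*g^2*j + 23*g*j^2 - 14*j^3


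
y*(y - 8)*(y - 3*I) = y^3 - 8*y^2 - 3*I*y^2 + 24*I*y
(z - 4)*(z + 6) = z^2 + 2*z - 24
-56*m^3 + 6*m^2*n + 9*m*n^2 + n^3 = (-2*m + n)*(4*m + n)*(7*m + n)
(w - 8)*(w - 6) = w^2 - 14*w + 48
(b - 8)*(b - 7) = b^2 - 15*b + 56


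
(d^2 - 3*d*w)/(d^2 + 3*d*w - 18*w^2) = d/(d + 6*w)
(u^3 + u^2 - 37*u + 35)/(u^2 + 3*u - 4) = (u^2 + 2*u - 35)/(u + 4)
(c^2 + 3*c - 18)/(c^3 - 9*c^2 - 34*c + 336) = (c - 3)/(c^2 - 15*c + 56)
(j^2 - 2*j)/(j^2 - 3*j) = (j - 2)/(j - 3)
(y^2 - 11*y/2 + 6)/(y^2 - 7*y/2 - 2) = (2*y - 3)/(2*y + 1)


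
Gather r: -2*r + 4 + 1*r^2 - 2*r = r^2 - 4*r + 4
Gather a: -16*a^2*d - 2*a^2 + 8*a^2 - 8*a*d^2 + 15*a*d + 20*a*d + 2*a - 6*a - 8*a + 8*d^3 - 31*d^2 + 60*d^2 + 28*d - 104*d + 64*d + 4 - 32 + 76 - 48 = a^2*(6 - 16*d) + a*(-8*d^2 + 35*d - 12) + 8*d^3 + 29*d^2 - 12*d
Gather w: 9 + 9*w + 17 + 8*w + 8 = 17*w + 34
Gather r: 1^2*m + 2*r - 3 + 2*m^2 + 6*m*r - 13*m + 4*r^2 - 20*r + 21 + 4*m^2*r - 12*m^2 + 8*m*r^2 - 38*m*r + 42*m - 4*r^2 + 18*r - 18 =-10*m^2 + 8*m*r^2 + 30*m + r*(4*m^2 - 32*m)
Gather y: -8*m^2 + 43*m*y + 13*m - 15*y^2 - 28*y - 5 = -8*m^2 + 13*m - 15*y^2 + y*(43*m - 28) - 5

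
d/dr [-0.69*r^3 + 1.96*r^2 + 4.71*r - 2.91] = -2.07*r^2 + 3.92*r + 4.71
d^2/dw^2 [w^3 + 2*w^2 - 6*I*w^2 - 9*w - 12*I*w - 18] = 6*w + 4 - 12*I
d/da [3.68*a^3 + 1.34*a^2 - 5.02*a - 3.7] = 11.04*a^2 + 2.68*a - 5.02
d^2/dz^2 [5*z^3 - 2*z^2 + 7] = 30*z - 4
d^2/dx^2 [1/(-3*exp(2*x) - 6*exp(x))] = 2*(-4*(exp(x) + 1)^2 + (exp(x) + 2)*(2*exp(x) + 1))*exp(-x)/(3*(exp(x) + 2)^3)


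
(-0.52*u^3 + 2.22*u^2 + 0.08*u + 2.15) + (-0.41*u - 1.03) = -0.52*u^3 + 2.22*u^2 - 0.33*u + 1.12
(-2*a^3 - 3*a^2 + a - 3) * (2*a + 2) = -4*a^4 - 10*a^3 - 4*a^2 - 4*a - 6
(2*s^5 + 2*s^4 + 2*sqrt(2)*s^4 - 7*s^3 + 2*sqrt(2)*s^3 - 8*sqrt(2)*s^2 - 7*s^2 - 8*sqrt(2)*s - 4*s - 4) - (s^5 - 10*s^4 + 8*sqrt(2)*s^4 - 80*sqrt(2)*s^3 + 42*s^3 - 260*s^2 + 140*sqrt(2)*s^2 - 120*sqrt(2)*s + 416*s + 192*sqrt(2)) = s^5 - 6*sqrt(2)*s^4 + 12*s^4 - 49*s^3 + 82*sqrt(2)*s^3 - 148*sqrt(2)*s^2 + 253*s^2 - 420*s + 112*sqrt(2)*s - 192*sqrt(2) - 4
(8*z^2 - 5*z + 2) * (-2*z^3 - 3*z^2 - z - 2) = -16*z^5 - 14*z^4 + 3*z^3 - 17*z^2 + 8*z - 4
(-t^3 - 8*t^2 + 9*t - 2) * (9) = -9*t^3 - 72*t^2 + 81*t - 18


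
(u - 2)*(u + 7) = u^2 + 5*u - 14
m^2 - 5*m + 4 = (m - 4)*(m - 1)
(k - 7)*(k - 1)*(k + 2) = k^3 - 6*k^2 - 9*k + 14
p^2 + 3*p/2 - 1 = (p - 1/2)*(p + 2)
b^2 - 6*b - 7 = (b - 7)*(b + 1)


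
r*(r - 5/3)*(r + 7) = r^3 + 16*r^2/3 - 35*r/3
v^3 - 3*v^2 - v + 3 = (v - 3)*(v - 1)*(v + 1)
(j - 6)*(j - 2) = j^2 - 8*j + 12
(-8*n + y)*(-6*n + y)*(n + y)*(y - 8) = 48*n^3*y - 384*n^3 + 34*n^2*y^2 - 272*n^2*y - 13*n*y^3 + 104*n*y^2 + y^4 - 8*y^3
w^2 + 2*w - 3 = (w - 1)*(w + 3)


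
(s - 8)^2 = s^2 - 16*s + 64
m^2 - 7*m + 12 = (m - 4)*(m - 3)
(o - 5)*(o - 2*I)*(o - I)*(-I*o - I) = -I*o^4 - 3*o^3 + 4*I*o^3 + 12*o^2 + 7*I*o^2 + 15*o - 8*I*o - 10*I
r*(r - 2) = r^2 - 2*r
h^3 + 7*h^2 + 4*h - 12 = (h - 1)*(h + 2)*(h + 6)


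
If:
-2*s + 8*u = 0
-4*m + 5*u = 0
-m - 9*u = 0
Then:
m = 0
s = 0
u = 0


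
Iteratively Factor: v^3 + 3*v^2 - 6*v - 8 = (v - 2)*(v^2 + 5*v + 4) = (v - 2)*(v + 1)*(v + 4)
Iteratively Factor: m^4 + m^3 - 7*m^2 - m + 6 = (m - 2)*(m^3 + 3*m^2 - m - 3) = (m - 2)*(m + 3)*(m^2 - 1) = (m - 2)*(m - 1)*(m + 3)*(m + 1)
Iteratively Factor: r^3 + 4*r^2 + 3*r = (r)*(r^2 + 4*r + 3) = r*(r + 1)*(r + 3)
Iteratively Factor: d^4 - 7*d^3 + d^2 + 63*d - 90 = (d - 5)*(d^3 - 2*d^2 - 9*d + 18) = (d - 5)*(d - 2)*(d^2 - 9) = (d - 5)*(d - 3)*(d - 2)*(d + 3)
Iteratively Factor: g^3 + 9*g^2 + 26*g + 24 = (g + 2)*(g^2 + 7*g + 12) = (g + 2)*(g + 4)*(g + 3)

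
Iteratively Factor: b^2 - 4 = (b + 2)*(b - 2)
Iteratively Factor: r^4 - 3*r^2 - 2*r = (r)*(r^3 - 3*r - 2) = r*(r + 1)*(r^2 - r - 2) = r*(r - 2)*(r + 1)*(r + 1)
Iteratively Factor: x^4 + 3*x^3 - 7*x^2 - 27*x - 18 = (x + 3)*(x^3 - 7*x - 6) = (x - 3)*(x + 3)*(x^2 + 3*x + 2) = (x - 3)*(x + 2)*(x + 3)*(x + 1)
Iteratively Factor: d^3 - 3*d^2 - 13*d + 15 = (d - 1)*(d^2 - 2*d - 15) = (d - 5)*(d - 1)*(d + 3)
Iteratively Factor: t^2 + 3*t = (t + 3)*(t)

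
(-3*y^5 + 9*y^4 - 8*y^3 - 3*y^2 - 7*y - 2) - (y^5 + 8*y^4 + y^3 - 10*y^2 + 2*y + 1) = -4*y^5 + y^4 - 9*y^3 + 7*y^2 - 9*y - 3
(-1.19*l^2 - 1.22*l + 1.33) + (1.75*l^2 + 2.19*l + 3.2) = 0.56*l^2 + 0.97*l + 4.53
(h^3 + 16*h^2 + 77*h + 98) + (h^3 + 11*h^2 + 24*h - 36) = 2*h^3 + 27*h^2 + 101*h + 62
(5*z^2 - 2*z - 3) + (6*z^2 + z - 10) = 11*z^2 - z - 13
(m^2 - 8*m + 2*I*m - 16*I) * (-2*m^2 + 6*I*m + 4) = -2*m^4 + 16*m^3 + 2*I*m^3 - 8*m^2 - 16*I*m^2 + 64*m + 8*I*m - 64*I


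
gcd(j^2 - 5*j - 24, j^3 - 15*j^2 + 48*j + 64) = j - 8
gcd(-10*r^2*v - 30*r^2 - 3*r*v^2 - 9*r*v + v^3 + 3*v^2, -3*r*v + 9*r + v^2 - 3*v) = 1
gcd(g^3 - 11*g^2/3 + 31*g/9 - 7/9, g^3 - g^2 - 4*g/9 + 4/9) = g - 1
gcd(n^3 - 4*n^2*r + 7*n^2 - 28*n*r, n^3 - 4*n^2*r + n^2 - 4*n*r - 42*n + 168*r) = -n^2 + 4*n*r - 7*n + 28*r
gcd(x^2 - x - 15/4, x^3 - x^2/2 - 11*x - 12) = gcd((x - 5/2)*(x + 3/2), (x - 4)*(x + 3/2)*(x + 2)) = x + 3/2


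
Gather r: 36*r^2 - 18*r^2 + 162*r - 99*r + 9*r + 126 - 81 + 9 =18*r^2 + 72*r + 54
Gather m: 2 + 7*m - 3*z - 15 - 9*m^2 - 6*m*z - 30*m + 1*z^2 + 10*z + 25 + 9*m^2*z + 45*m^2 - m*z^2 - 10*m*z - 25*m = m^2*(9*z + 36) + m*(-z^2 - 16*z - 48) + z^2 + 7*z + 12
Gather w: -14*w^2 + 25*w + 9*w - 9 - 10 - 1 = -14*w^2 + 34*w - 20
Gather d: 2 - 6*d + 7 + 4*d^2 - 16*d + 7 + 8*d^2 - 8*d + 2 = 12*d^2 - 30*d + 18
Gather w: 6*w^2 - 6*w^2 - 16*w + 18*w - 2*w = 0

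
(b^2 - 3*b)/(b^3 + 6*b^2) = (b - 3)/(b*(b + 6))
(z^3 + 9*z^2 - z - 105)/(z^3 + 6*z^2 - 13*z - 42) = (z + 5)/(z + 2)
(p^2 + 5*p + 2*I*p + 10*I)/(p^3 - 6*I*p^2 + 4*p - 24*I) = (p + 5)/(p^2 - 8*I*p - 12)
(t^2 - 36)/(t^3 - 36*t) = 1/t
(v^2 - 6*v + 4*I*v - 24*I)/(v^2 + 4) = (v^2 + v*(-6 + 4*I) - 24*I)/(v^2 + 4)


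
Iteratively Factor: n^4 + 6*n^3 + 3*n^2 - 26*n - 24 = (n + 4)*(n^3 + 2*n^2 - 5*n - 6) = (n + 3)*(n + 4)*(n^2 - n - 2) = (n - 2)*(n + 3)*(n + 4)*(n + 1)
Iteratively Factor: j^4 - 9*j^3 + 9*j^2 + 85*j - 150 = (j - 5)*(j^3 - 4*j^2 - 11*j + 30) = (j - 5)^2*(j^2 + j - 6) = (j - 5)^2*(j + 3)*(j - 2)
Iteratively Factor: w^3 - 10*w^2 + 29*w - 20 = (w - 5)*(w^2 - 5*w + 4) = (w - 5)*(w - 4)*(w - 1)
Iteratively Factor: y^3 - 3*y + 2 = (y + 2)*(y^2 - 2*y + 1) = (y - 1)*(y + 2)*(y - 1)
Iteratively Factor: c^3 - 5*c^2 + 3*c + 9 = (c - 3)*(c^2 - 2*c - 3) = (c - 3)^2*(c + 1)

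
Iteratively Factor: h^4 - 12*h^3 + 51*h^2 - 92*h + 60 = (h - 2)*(h^3 - 10*h^2 + 31*h - 30) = (h - 2)^2*(h^2 - 8*h + 15) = (h - 3)*(h - 2)^2*(h - 5)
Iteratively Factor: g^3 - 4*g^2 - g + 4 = (g - 1)*(g^2 - 3*g - 4) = (g - 4)*(g - 1)*(g + 1)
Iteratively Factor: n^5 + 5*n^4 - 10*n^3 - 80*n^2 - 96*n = (n - 4)*(n^4 + 9*n^3 + 26*n^2 + 24*n) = n*(n - 4)*(n^3 + 9*n^2 + 26*n + 24) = n*(n - 4)*(n + 4)*(n^2 + 5*n + 6) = n*(n - 4)*(n + 2)*(n + 4)*(n + 3)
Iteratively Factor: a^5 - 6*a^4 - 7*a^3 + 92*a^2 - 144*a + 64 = (a - 4)*(a^4 - 2*a^3 - 15*a^2 + 32*a - 16) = (a - 4)*(a - 1)*(a^3 - a^2 - 16*a + 16) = (a - 4)*(a - 1)^2*(a^2 - 16) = (a - 4)^2*(a - 1)^2*(a + 4)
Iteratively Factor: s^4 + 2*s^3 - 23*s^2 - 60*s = (s - 5)*(s^3 + 7*s^2 + 12*s) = s*(s - 5)*(s^2 + 7*s + 12) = s*(s - 5)*(s + 3)*(s + 4)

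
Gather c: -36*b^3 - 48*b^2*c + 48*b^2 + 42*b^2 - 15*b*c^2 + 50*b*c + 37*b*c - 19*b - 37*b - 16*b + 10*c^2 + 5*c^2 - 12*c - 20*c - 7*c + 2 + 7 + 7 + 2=-36*b^3 + 90*b^2 - 72*b + c^2*(15 - 15*b) + c*(-48*b^2 + 87*b - 39) + 18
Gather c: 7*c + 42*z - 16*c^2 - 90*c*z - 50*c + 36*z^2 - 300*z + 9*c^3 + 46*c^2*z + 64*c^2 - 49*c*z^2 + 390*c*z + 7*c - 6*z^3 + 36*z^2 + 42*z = 9*c^3 + c^2*(46*z + 48) + c*(-49*z^2 + 300*z - 36) - 6*z^3 + 72*z^2 - 216*z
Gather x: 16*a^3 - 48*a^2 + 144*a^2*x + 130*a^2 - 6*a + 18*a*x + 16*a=16*a^3 + 82*a^2 + 10*a + x*(144*a^2 + 18*a)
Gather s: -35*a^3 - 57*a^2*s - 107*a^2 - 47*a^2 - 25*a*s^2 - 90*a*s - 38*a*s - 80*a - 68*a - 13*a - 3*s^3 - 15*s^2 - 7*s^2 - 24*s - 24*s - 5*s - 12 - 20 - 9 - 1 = -35*a^3 - 154*a^2 - 161*a - 3*s^3 + s^2*(-25*a - 22) + s*(-57*a^2 - 128*a - 53) - 42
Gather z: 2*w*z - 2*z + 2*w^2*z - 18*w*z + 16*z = z*(2*w^2 - 16*w + 14)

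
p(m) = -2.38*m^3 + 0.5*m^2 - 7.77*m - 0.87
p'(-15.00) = -1629.27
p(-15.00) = 8260.68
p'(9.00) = -577.11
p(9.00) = -1765.32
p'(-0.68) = -11.75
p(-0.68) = 5.39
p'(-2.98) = -74.16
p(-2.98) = 89.71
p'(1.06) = -14.73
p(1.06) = -11.38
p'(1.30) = -18.54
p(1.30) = -15.35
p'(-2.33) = -48.86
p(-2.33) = 50.05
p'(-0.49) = -9.97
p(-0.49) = 3.34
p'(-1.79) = -32.44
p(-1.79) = 28.29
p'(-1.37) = -22.54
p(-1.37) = 16.83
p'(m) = -7.14*m^2 + 1.0*m - 7.77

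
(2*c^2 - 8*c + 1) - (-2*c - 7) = 2*c^2 - 6*c + 8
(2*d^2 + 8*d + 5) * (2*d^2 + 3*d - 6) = 4*d^4 + 22*d^3 + 22*d^2 - 33*d - 30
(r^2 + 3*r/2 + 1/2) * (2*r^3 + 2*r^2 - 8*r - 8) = 2*r^5 + 5*r^4 - 4*r^3 - 19*r^2 - 16*r - 4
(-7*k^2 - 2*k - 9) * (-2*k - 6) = 14*k^3 + 46*k^2 + 30*k + 54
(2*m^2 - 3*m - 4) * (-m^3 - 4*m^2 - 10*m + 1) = -2*m^5 - 5*m^4 - 4*m^3 + 48*m^2 + 37*m - 4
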